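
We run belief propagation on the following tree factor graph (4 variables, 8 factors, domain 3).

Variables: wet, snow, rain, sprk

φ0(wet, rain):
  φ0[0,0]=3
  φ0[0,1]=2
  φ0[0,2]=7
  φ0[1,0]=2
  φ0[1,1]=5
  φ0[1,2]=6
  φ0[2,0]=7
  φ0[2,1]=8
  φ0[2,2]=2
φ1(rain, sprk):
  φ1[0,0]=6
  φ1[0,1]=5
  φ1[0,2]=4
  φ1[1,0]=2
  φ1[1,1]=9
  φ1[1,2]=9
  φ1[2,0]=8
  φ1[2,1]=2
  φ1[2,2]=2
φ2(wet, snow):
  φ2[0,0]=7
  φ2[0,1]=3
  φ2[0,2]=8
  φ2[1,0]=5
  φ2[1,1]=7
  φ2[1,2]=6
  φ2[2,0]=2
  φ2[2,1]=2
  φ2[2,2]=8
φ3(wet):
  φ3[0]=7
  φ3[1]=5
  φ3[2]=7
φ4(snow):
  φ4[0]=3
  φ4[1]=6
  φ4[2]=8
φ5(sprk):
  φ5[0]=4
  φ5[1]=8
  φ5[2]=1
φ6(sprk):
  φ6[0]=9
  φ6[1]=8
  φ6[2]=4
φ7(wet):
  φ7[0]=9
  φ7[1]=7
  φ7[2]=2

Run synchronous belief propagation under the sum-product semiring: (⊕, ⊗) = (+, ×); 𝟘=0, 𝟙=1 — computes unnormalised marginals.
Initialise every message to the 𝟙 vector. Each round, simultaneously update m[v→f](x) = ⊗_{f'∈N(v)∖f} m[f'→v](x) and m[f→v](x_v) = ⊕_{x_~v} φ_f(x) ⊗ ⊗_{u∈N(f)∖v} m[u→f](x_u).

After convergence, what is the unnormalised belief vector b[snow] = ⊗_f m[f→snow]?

init: all messages = 𝟙 over 3 values
r1 m[φ0→wet] = [12, 13, 17]
r1 m[φ0→rain] = [12, 15, 15]
r1 m[φ1→rain] = [15, 20, 12]
r1 m[φ1→sprk] = [16, 16, 15]
r1 m[φ2→wet] = [18, 18, 12]
r1 m[φ2→snow] = [14, 12, 22]
r1 m[φ3→wet] = [7, 5, 7]
r1 m[φ4→snow] = [3, 6, 8]
r1 m[φ5→sprk] = [4, 8, 1]
r1 m[φ6→sprk] = [9, 8, 4]
r1 m[φ7→wet] = [9, 7, 2]
r1 m[wet→φ0] = [1, 1, 1]
r1 m[wet→φ2] = [1, 1, 1]
r1 m[wet→φ3] = [1, 1, 1]
r1 m[wet→φ7] = [1, 1, 1]
r1 m[snow→φ2] = [1, 1, 1]
r1 m[snow→φ4] = [1, 1, 1]
r1 m[rain→φ0] = [1, 1, 1]
r1 m[rain→φ1] = [1, 1, 1]
r1 m[sprk→φ1] = [1, 1, 1]
r1 m[sprk→φ5] = [1, 1, 1]
r1 m[sprk→φ6] = [1, 1, 1]
r2 m[φ0→wet] = [12, 13, 17]
r2 m[φ0→rain] = [12, 15, 15]
r2 m[φ1→rain] = [15, 20, 12]
r2 m[φ1→sprk] = [16, 16, 15]
r2 m[φ2→wet] = [18, 18, 12]
r2 m[φ2→snow] = [14, 12, 22]
r2 m[φ3→wet] = [7, 5, 7]
r2 m[φ4→snow] = [3, 6, 8]
r2 m[φ5→sprk] = [4, 8, 1]
r2 m[φ6→sprk] = [9, 8, 4]
r2 m[φ7→wet] = [9, 7, 2]
r2 m[wet→φ0] = [1134, 630, 168]
r2 m[wet→φ2] = [756, 455, 238]
r2 m[wet→φ3] = [1944, 1638, 408]
r2 m[wet→φ7] = [1512, 1170, 1428]
r2 m[snow→φ2] = [3, 6, 8]
r2 m[snow→φ4] = [14, 12, 22]
r2 m[rain→φ0] = [15, 20, 12]
r2 m[rain→φ1] = [12, 15, 15]
r2 m[sprk→φ1] = [36, 64, 4]
r2 m[sprk→φ5] = [144, 128, 60]
r2 m[sprk→φ6] = [64, 128, 15]
r3 m[φ0→wet] = [169, 202, 289]
r3 m[φ0→rain] = [5838, 6762, 12054]
r3 m[φ1→rain] = [552, 684, 424]
r3 m[φ1→sprk] = [222, 225, 213]
r3 m[φ2→wet] = [103, 105, 82]
r3 m[φ2→snow] = [8043, 5929, 10682]
r3 m[φ3→wet] = [7, 5, 7]
r3 m[φ4→snow] = [3, 6, 8]
r3 m[φ5→sprk] = [4, 8, 1]
r3 m[φ6→sprk] = [9, 8, 4]
r3 m[φ7→wet] = [9, 7, 2]
r3 m[wet→φ0] = [1134, 630, 168]
r3 m[wet→φ2] = [756, 455, 238]
r3 m[wet→φ3] = [1944, 1638, 408]
r3 m[wet→φ7] = [1512, 1170, 1428]
r3 m[snow→φ2] = [3, 6, 8]
r3 m[snow→φ4] = [14, 12, 22]
r3 m[rain→φ0] = [15, 20, 12]
r3 m[rain→φ1] = [12, 15, 15]
r3 m[sprk→φ1] = [36, 64, 4]
r3 m[sprk→φ5] = [144, 128, 60]
r3 m[sprk→φ6] = [64, 128, 15]
r4 m[φ0→wet] = [169, 202, 289]
r4 m[φ0→rain] = [5838, 6762, 12054]
r4 m[φ1→rain] = [552, 684, 424]
r4 m[φ1→sprk] = [222, 225, 213]
r4 m[φ2→wet] = [103, 105, 82]
r4 m[φ2→snow] = [8043, 5929, 10682]
r4 m[φ3→wet] = [7, 5, 7]
r4 m[φ4→snow] = [3, 6, 8]
r4 m[φ5→sprk] = [4, 8, 1]
r4 m[φ6→sprk] = [9, 8, 4]
r4 m[φ7→wet] = [9, 7, 2]
r4 m[wet→φ0] = [6489, 3675, 1148]
r4 m[wet→φ2] = [10647, 7070, 4046]
r4 m[wet→φ3] = [156663, 148470, 47396]
r4 m[wet→φ7] = [121849, 106050, 165886]
r4 m[snow→φ2] = [3, 6, 8]
r4 m[snow→φ4] = [8043, 5929, 10682]
r4 m[rain→φ0] = [552, 684, 424]
r4 m[rain→φ1] = [5838, 6762, 12054]
r4 m[sprk→φ1] = [36, 64, 4]
r4 m[sprk→φ5] = [1998, 1800, 852]
r4 m[sprk→φ6] = [888, 1800, 213]
r5 m[φ0→wet] = [5992, 7068, 10184]
r5 m[φ0→rain] = [34853, 40537, 69769]
r5 m[φ1→rain] = [552, 684, 424]
r5 m[φ1→sprk] = [144984, 114156, 108318]
r5 m[φ2→wet] = [103, 105, 82]
r5 m[φ2→snow] = [117971, 89523, 159964]
r5 m[φ3→wet] = [7, 5, 7]
r5 m[φ4→snow] = [3, 6, 8]
r5 m[φ5→sprk] = [4, 8, 1]
r5 m[φ6→sprk] = [9, 8, 4]
r5 m[φ7→wet] = [9, 7, 2]
r5 m[wet→φ0] = [6489, 3675, 1148]
r5 m[wet→φ2] = [10647, 7070, 4046]
r5 m[wet→φ3] = [156663, 148470, 47396]
r5 m[wet→φ7] = [121849, 106050, 165886]
r5 m[snow→φ2] = [3, 6, 8]
r5 m[snow→φ4] = [8043, 5929, 10682]
r5 m[rain→φ0] = [552, 684, 424]
r5 m[rain→φ1] = [5838, 6762, 12054]
r5 m[sprk→φ1] = [36, 64, 4]
r5 m[sprk→φ5] = [1998, 1800, 852]
r5 m[sprk→φ6] = [888, 1800, 213]
r6 m[φ0→wet] = [5992, 7068, 10184]
r6 m[φ0→rain] = [34853, 40537, 69769]
r6 m[φ1→rain] = [552, 684, 424]
r6 m[φ1→sprk] = [144984, 114156, 108318]
r6 m[φ2→wet] = [103, 105, 82]
r6 m[φ2→snow] = [117971, 89523, 159964]
r6 m[φ3→wet] = [7, 5, 7]
r6 m[φ4→snow] = [3, 6, 8]
r6 m[φ5→sprk] = [4, 8, 1]
r6 m[φ6→sprk] = [9, 8, 4]
r6 m[φ7→wet] = [9, 7, 2]
r6 m[wet→φ0] = [6489, 3675, 1148]
r6 m[wet→φ2] = [377496, 247380, 142576]
r6 m[wet→φ3] = [5554584, 5194980, 1670176]
r6 m[wet→φ7] = [4320232, 3710700, 5845616]
r6 m[snow→φ2] = [3, 6, 8]
r6 m[snow→φ4] = [117971, 89523, 159964]
r6 m[rain→φ0] = [552, 684, 424]
r6 m[rain→φ1] = [34853, 40537, 69769]
r6 m[sprk→φ1] = [36, 64, 4]
r6 m[sprk→φ5] = [1304856, 913248, 433272]
r6 m[sprk→φ6] = [579936, 913248, 108318]
r7 m[φ0→wet] = [5992, 7068, 10184]
r7 m[φ0→rain] = [34853, 40537, 69769]
r7 m[φ1→rain] = [552, 684, 424]
r7 m[φ1→sprk] = [848344, 678636, 643783]
r7 m[φ2→wet] = [103, 105, 82]
r7 m[φ2→snow] = [4164524, 3149300, 5644856]
r7 m[φ3→wet] = [7, 5, 7]
r7 m[φ4→snow] = [3, 6, 8]
r7 m[φ5→sprk] = [4, 8, 1]
r7 m[φ6→sprk] = [9, 8, 4]
r7 m[φ7→wet] = [9, 7, 2]
r7 m[wet→φ0] = [6489, 3675, 1148]
r7 m[wet→φ2] = [377496, 247380, 142576]
r7 m[wet→φ3] = [5554584, 5194980, 1670176]
r7 m[wet→φ7] = [4320232, 3710700, 5845616]
r7 m[snow→φ2] = [3, 6, 8]
r7 m[snow→φ4] = [117971, 89523, 159964]
r7 m[rain→φ0] = [552, 684, 424]
r7 m[rain→φ1] = [34853, 40537, 69769]
r7 m[sprk→φ1] = [36, 64, 4]
r7 m[sprk→φ5] = [1304856, 913248, 433272]
r7 m[sprk→φ6] = [579936, 913248, 108318]
r8 m[φ0→wet] = [5992, 7068, 10184]
r8 m[φ0→rain] = [34853, 40537, 69769]
r8 m[φ1→rain] = [552, 684, 424]
r8 m[φ1→sprk] = [848344, 678636, 643783]
r8 m[φ2→wet] = [103, 105, 82]
r8 m[φ2→snow] = [4164524, 3149300, 5644856]
r8 m[φ3→wet] = [7, 5, 7]
r8 m[φ4→snow] = [3, 6, 8]
r8 m[φ5→sprk] = [4, 8, 1]
r8 m[φ6→sprk] = [9, 8, 4]
r8 m[φ7→wet] = [9, 7, 2]
r8 m[wet→φ0] = [6489, 3675, 1148]
r8 m[wet→φ2] = [377496, 247380, 142576]
r8 m[wet→φ3] = [5554584, 5194980, 1670176]
r8 m[wet→φ7] = [4320232, 3710700, 5845616]
r8 m[snow→φ2] = [3, 6, 8]
r8 m[snow→φ4] = [4164524, 3149300, 5644856]
r8 m[rain→φ0] = [552, 684, 424]
r8 m[rain→φ1] = [34853, 40537, 69769]
r8 m[sprk→φ1] = [36, 64, 4]
r8 m[sprk→φ5] = [7635096, 5429088, 2575132]
r8 m[sprk→φ6] = [3393376, 5429088, 643783]
r9 m[φ0→wet] = [5992, 7068, 10184]
r9 m[φ0→rain] = [34853, 40537, 69769]
r9 m[φ1→rain] = [552, 684, 424]
r9 m[φ1→sprk] = [848344, 678636, 643783]
r9 m[φ2→wet] = [103, 105, 82]
r9 m[φ2→snow] = [4164524, 3149300, 5644856]
r9 m[φ3→wet] = [7, 5, 7]
r9 m[φ4→snow] = [3, 6, 8]
r9 m[φ5→sprk] = [4, 8, 1]
r9 m[φ6→sprk] = [9, 8, 4]
r9 m[φ7→wet] = [9, 7, 2]
r9 m[wet→φ0] = [6489, 3675, 1148]
r9 m[wet→φ2] = [377496, 247380, 142576]
r9 m[wet→φ3] = [5554584, 5194980, 1670176]
r9 m[wet→φ7] = [4320232, 3710700, 5845616]
r9 m[snow→φ2] = [3, 6, 8]
r9 m[snow→φ4] = [4164524, 3149300, 5644856]
r9 m[rain→φ0] = [552, 684, 424]
r9 m[rain→φ1] = [34853, 40537, 69769]
r9 m[sprk→φ1] = [36, 64, 4]
r9 m[sprk→φ5] = [7635096, 5429088, 2575132]
r9 m[sprk→φ6] = [3393376, 5429088, 643783]
fixed point reached at round 9
b[snow] = ⊗ incoming = [12493572, 18895800, 45158848]

b[snow] = [12493572, 18895800, 45158848]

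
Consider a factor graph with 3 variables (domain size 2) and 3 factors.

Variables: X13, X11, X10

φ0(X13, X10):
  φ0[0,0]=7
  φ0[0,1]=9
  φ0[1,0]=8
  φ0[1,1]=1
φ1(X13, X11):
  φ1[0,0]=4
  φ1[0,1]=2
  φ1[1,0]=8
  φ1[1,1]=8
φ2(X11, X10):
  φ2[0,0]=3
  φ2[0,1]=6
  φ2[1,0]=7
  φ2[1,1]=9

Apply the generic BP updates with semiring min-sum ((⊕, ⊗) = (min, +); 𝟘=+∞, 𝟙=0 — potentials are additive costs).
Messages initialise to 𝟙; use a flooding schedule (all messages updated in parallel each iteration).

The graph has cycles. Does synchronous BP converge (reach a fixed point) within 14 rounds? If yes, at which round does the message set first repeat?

init: all messages = 𝟙 over 2 values
r1 m[φ0→X13] = [7, 1]
r1 m[φ0→X10] = [7, 1]
r1 m[φ1→X13] = [2, 8]
r1 m[φ1→X11] = [4, 2]
r1 m[φ2→X11] = [3, 7]
r1 m[φ2→X10] = [3, 6]
r1 m[X13→φ0] = [0, 0]
r1 m[X13→φ1] = [0, 0]
r1 m[X11→φ1] = [0, 0]
r1 m[X11→φ2] = [0, 0]
r1 m[X10→φ0] = [0, 0]
r1 m[X10→φ2] = [0, 0]
r2 m[φ0→X13] = [7, 1]
r2 m[φ0→X10] = [7, 1]
r2 m[φ1→X13] = [2, 8]
r2 m[φ1→X11] = [4, 2]
r2 m[φ2→X11] = [3, 7]
r2 m[φ2→X10] = [3, 6]
r2 m[X13→φ0] = [2, 8]
r2 m[X13→φ1] = [7, 1]
r2 m[X11→φ1] = [3, 7]
r2 m[X11→φ2] = [4, 2]
r2 m[X10→φ0] = [3, 6]
r2 m[X10→φ2] = [7, 1]
r3 m[φ0→X13] = [10, 7]
r3 m[φ0→X10] = [9, 9]
r3 m[φ1→X13] = [7, 11]
r3 m[φ1→X11] = [9, 9]
r3 m[φ2→X11] = [7, 10]
r3 m[φ2→X10] = [7, 10]
r3 m[X13→φ0] = [2, 8]
r3 m[X13→φ1] = [7, 1]
r3 m[X11→φ1] = [3, 7]
r3 m[X11→φ2] = [4, 2]
r3 m[X10→φ0] = [3, 6]
r3 m[X10→φ2] = [7, 1]
r4 m[φ0→X13] = [10, 7]
r4 m[φ0→X10] = [9, 9]
r4 m[φ1→X13] = [7, 11]
r4 m[φ1→X11] = [9, 9]
r4 m[φ2→X11] = [7, 10]
r4 m[φ2→X10] = [7, 10]
r4 m[X13→φ0] = [7, 11]
r4 m[X13→φ1] = [10, 7]
r4 m[X11→φ1] = [7, 10]
r4 m[X11→φ2] = [9, 9]
r4 m[X10→φ0] = [7, 10]
r4 m[X10→φ2] = [9, 9]
r5 m[φ0→X13] = [14, 11]
r5 m[φ0→X10] = [14, 12]
r5 m[φ1→X13] = [11, 15]
r5 m[φ1→X11] = [14, 12]
r5 m[φ2→X11] = [12, 16]
r5 m[φ2→X10] = [12, 15]
r5 m[X13→φ0] = [7, 11]
r5 m[X13→φ1] = [10, 7]
r5 m[X11→φ1] = [7, 10]
r5 m[X11→φ2] = [9, 9]
r5 m[X10→φ0] = [7, 10]
r5 m[X10→φ2] = [9, 9]
r6 m[φ0→X13] = [14, 11]
r6 m[φ0→X10] = [14, 12]
r6 m[φ1→X13] = [11, 15]
r6 m[φ1→X11] = [14, 12]
r6 m[φ2→X11] = [12, 16]
r6 m[φ2→X10] = [12, 15]
r6 m[X13→φ0] = [11, 15]
r6 m[X13→φ1] = [14, 11]
r6 m[X11→φ1] = [12, 16]
r6 m[X11→φ2] = [14, 12]
r6 m[X10→φ0] = [12, 15]
r6 m[X10→φ2] = [14, 12]
r7 m[φ0→X13] = [19, 16]
r7 m[φ0→X10] = [18, 16]
r7 m[φ1→X13] = [16, 20]
r7 m[φ1→X11] = [18, 16]
r7 m[φ2→X11] = [17, 21]
r7 m[φ2→X10] = [17, 20]
r7 m[X13→φ0] = [11, 15]
r7 m[X13→φ1] = [14, 11]
r7 m[X11→φ1] = [12, 16]
r7 m[X11→φ2] = [14, 12]
r7 m[X10→φ0] = [12, 15]
r7 m[X10→φ2] = [14, 12]
r8 m[φ0→X13] = [19, 16]
r8 m[φ0→X10] = [18, 16]
r8 m[φ1→X13] = [16, 20]
r8 m[φ1→X11] = [18, 16]
r8 m[φ2→X11] = [17, 21]
r8 m[φ2→X10] = [17, 20]
r8 m[X13→φ0] = [16, 20]
r8 m[X13→φ1] = [19, 16]
r8 m[X11→φ1] = [17, 21]
r8 m[X11→φ2] = [18, 16]
r8 m[X10→φ0] = [17, 20]
r8 m[X10→φ2] = [18, 16]
r9 m[φ0→X13] = [24, 21]
r9 m[φ0→X10] = [23, 21]
r9 m[φ1→X13] = [21, 25]
r9 m[φ1→X11] = [23, 21]
r9 m[φ2→X11] = [21, 25]
r9 m[φ2→X10] = [21, 24]
r9 m[X13→φ0] = [16, 20]
r9 m[X13→φ1] = [19, 16]
r9 m[X11→φ1] = [17, 21]
r9 m[X11→φ2] = [18, 16]
r9 m[X10→φ0] = [17, 20]
r9 m[X10→φ2] = [18, 16]
r10 m[φ0→X13] = [24, 21]
r10 m[φ0→X10] = [23, 21]
r10 m[φ1→X13] = [21, 25]
r10 m[φ1→X11] = [23, 21]
r10 m[φ2→X11] = [21, 25]
r10 m[φ2→X10] = [21, 24]
r10 m[X13→φ0] = [21, 25]
r10 m[X13→φ1] = [24, 21]
r10 m[X11→φ1] = [21, 25]
r10 m[X11→φ2] = [23, 21]
r10 m[X10→φ0] = [21, 24]
r10 m[X10→φ2] = [23, 21]
r11 m[φ0→X13] = [28, 25]
r11 m[φ0→X10] = [28, 26]
r11 m[φ1→X13] = [25, 29]
r11 m[φ1→X11] = [28, 26]
r11 m[φ2→X11] = [26, 30]
r11 m[φ2→X10] = [26, 29]
r11 m[X13→φ0] = [21, 25]
r11 m[X13→φ1] = [24, 21]
r11 m[X11→φ1] = [21, 25]
r11 m[X11→φ2] = [23, 21]
r11 m[X10→φ0] = [21, 24]
r11 m[X10→φ2] = [23, 21]
r12 m[φ0→X13] = [28, 25]
r12 m[φ0→X10] = [28, 26]
r12 m[φ1→X13] = [25, 29]
r12 m[φ1→X11] = [28, 26]
r12 m[φ2→X11] = [26, 30]
r12 m[φ2→X10] = [26, 29]
r12 m[X13→φ0] = [25, 29]
r12 m[X13→φ1] = [28, 25]
r12 m[X11→φ1] = [26, 30]
r12 m[X11→φ2] = [28, 26]
r12 m[X10→φ0] = [26, 29]
r12 m[X10→φ2] = [28, 26]
r13 m[φ0→X13] = [33, 30]
r13 m[φ0→X10] = [32, 30]
r13 m[φ1→X13] = [30, 34]
r13 m[φ1→X11] = [32, 30]
r13 m[φ2→X11] = [31, 35]
r13 m[φ2→X10] = [31, 34]
r13 m[X13→φ0] = [25, 29]
r13 m[X13→φ1] = [28, 25]
r13 m[X11→φ1] = [26, 30]
r13 m[X11→φ2] = [28, 26]
r13 m[X10→φ0] = [26, 29]
r13 m[X10→φ2] = [28, 26]
r14 m[φ0→X13] = [33, 30]
r14 m[φ0→X10] = [32, 30]
r14 m[φ1→X13] = [30, 34]
r14 m[φ1→X11] = [32, 30]
r14 m[φ2→X11] = [31, 35]
r14 m[φ2→X10] = [31, 34]
r14 m[X13→φ0] = [30, 34]
r14 m[X13→φ1] = [33, 30]
r14 m[X11→φ1] = [31, 35]
r14 m[X11→φ2] = [32, 30]
r14 m[X10→φ0] = [31, 34]
r14 m[X10→φ2] = [32, 30]
no fixed point within 14 rounds

NOT CONVERGED within 14 rounds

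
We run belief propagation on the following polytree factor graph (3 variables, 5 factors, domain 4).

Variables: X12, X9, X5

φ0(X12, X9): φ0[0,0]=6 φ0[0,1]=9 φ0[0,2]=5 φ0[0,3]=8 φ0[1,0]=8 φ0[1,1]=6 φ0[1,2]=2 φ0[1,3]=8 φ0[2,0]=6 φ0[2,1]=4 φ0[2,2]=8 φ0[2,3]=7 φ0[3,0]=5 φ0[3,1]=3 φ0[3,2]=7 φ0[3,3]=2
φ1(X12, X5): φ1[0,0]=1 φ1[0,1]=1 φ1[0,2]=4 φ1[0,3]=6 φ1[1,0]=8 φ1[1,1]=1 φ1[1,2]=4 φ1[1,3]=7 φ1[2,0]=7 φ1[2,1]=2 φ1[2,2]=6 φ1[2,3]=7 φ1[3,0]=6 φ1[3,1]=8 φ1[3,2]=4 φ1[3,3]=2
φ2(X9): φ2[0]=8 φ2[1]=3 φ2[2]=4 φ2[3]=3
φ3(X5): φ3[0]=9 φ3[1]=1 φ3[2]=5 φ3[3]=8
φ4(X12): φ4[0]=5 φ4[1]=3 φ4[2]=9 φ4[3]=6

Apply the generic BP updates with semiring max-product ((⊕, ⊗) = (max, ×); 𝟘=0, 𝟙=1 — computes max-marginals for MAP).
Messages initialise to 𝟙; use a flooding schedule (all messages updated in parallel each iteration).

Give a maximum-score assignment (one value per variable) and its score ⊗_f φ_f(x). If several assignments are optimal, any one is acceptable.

assignment: (X12=2, X9=0, X5=0); score = 27216

init: all messages = 𝟙 over 4 values
r1 m[φ0→X12] = [9, 8, 8, 7]
r1 m[φ0→X9] = [8, 9, 8, 8]
r1 m[φ1→X12] = [6, 8, 7, 8]
r1 m[φ1→X5] = [8, 8, 6, 7]
r1 m[φ2→X9] = [8, 3, 4, 3]
r1 m[φ3→X5] = [9, 1, 5, 8]
r1 m[φ4→X12] = [5, 3, 9, 6]
r1 m[X12→φ0] = [1, 1, 1, 1]
r1 m[X12→φ1] = [1, 1, 1, 1]
r1 m[X12→φ4] = [1, 1, 1, 1]
r1 m[X9→φ0] = [1, 1, 1, 1]
r1 m[X9→φ2] = [1, 1, 1, 1]
r1 m[X5→φ1] = [1, 1, 1, 1]
r1 m[X5→φ3] = [1, 1, 1, 1]
r2 m[φ0→X12] = [9, 8, 8, 7]
r2 m[φ0→X9] = [8, 9, 8, 8]
r2 m[φ1→X12] = [6, 8, 7, 8]
r2 m[φ1→X5] = [8, 8, 6, 7]
r2 m[φ2→X9] = [8, 3, 4, 3]
r2 m[φ3→X5] = [9, 1, 5, 8]
r2 m[φ4→X12] = [5, 3, 9, 6]
r2 m[X12→φ0] = [30, 24, 63, 48]
r2 m[X12→φ1] = [45, 24, 72, 42]
r2 m[X12→φ4] = [54, 64, 56, 56]
r2 m[X9→φ0] = [8, 3, 4, 3]
r2 m[X9→φ2] = [8, 9, 8, 8]
r2 m[X5→φ1] = [9, 1, 5, 8]
r2 m[X5→φ3] = [8, 8, 6, 7]
r3 m[φ0→X12] = [48, 64, 48, 40]
r3 m[φ0→X9] = [378, 270, 504, 441]
r3 m[φ1→X12] = [48, 72, 63, 54]
r3 m[φ1→X5] = [504, 336, 432, 504]
r3 m[φ2→X9] = [8, 3, 4, 3]
r3 m[φ3→X5] = [9, 1, 5, 8]
r3 m[φ4→X12] = [5, 3, 9, 6]
r3 m[X12→φ0] = [30, 24, 63, 48]
r3 m[X12→φ1] = [45, 24, 72, 42]
r3 m[X12→φ4] = [54, 64, 56, 56]
r3 m[X9→φ0] = [8, 3, 4, 3]
r3 m[X9→φ2] = [8, 9, 8, 8]
r3 m[X5→φ1] = [9, 1, 5, 8]
r3 m[X5→φ3] = [8, 8, 6, 7]
r4 m[φ0→X12] = [48, 64, 48, 40]
r4 m[φ0→X9] = [378, 270, 504, 441]
r4 m[φ1→X12] = [48, 72, 63, 54]
r4 m[φ1→X5] = [504, 336, 432, 504]
r4 m[φ2→X9] = [8, 3, 4, 3]
r4 m[φ3→X5] = [9, 1, 5, 8]
r4 m[φ4→X12] = [5, 3, 9, 6]
r4 m[X12→φ0] = [240, 216, 567, 324]
r4 m[X12→φ1] = [240, 192, 432, 240]
r4 m[X12→φ4] = [2304, 4608, 3024, 2160]
r4 m[X9→φ0] = [8, 3, 4, 3]
r4 m[X9→φ2] = [378, 270, 504, 441]
r4 m[X5→φ1] = [9, 1, 5, 8]
r4 m[X5→φ3] = [504, 336, 432, 504]
r5 m[φ0→X12] = [48, 64, 48, 40]
r5 m[φ0→X9] = [3402, 2268, 4536, 3969]
r5 m[φ1→X12] = [48, 72, 63, 54]
r5 m[φ1→X5] = [3024, 1920, 2592, 3024]
r5 m[φ2→X9] = [8, 3, 4, 3]
r5 m[φ3→X5] = [9, 1, 5, 8]
r5 m[φ4→X12] = [5, 3, 9, 6]
r5 m[X12→φ0] = [240, 216, 567, 324]
r5 m[X12→φ1] = [240, 192, 432, 240]
r5 m[X12→φ4] = [2304, 4608, 3024, 2160]
r5 m[X9→φ0] = [8, 3, 4, 3]
r5 m[X9→φ2] = [378, 270, 504, 441]
r5 m[X5→φ1] = [9, 1, 5, 8]
r5 m[X5→φ3] = [504, 336, 432, 504]
r6 m[φ0→X12] = [48, 64, 48, 40]
r6 m[φ0→X9] = [3402, 2268, 4536, 3969]
r6 m[φ1→X12] = [48, 72, 63, 54]
r6 m[φ1→X5] = [3024, 1920, 2592, 3024]
r6 m[φ2→X9] = [8, 3, 4, 3]
r6 m[φ3→X5] = [9, 1, 5, 8]
r6 m[φ4→X12] = [5, 3, 9, 6]
r6 m[X12→φ0] = [240, 216, 567, 324]
r6 m[X12→φ1] = [240, 192, 432, 240]
r6 m[X12→φ4] = [2304, 4608, 3024, 2160]
r6 m[X9→φ0] = [8, 3, 4, 3]
r6 m[X9→φ2] = [3402, 2268, 4536, 3969]
r6 m[X5→φ1] = [9, 1, 5, 8]
r6 m[X5→φ3] = [3024, 1920, 2592, 3024]
r7 m[φ0→X12] = [48, 64, 48, 40]
r7 m[φ0→X9] = [3402, 2268, 4536, 3969]
r7 m[φ1→X12] = [48, 72, 63, 54]
r7 m[φ1→X5] = [3024, 1920, 2592, 3024]
r7 m[φ2→X9] = [8, 3, 4, 3]
r7 m[φ3→X5] = [9, 1, 5, 8]
r7 m[φ4→X12] = [5, 3, 9, 6]
r7 m[X12→φ0] = [240, 216, 567, 324]
r7 m[X12→φ1] = [240, 192, 432, 240]
r7 m[X12→φ4] = [2304, 4608, 3024, 2160]
r7 m[X9→φ0] = [8, 3, 4, 3]
r7 m[X9→φ2] = [3402, 2268, 4536, 3969]
r7 m[X5→φ1] = [9, 1, 5, 8]
r7 m[X5→φ3] = [3024, 1920, 2592, 3024]
fixed point reached at round 7
traceback from X12: (X12=2, X9=0, X5=0), score=27216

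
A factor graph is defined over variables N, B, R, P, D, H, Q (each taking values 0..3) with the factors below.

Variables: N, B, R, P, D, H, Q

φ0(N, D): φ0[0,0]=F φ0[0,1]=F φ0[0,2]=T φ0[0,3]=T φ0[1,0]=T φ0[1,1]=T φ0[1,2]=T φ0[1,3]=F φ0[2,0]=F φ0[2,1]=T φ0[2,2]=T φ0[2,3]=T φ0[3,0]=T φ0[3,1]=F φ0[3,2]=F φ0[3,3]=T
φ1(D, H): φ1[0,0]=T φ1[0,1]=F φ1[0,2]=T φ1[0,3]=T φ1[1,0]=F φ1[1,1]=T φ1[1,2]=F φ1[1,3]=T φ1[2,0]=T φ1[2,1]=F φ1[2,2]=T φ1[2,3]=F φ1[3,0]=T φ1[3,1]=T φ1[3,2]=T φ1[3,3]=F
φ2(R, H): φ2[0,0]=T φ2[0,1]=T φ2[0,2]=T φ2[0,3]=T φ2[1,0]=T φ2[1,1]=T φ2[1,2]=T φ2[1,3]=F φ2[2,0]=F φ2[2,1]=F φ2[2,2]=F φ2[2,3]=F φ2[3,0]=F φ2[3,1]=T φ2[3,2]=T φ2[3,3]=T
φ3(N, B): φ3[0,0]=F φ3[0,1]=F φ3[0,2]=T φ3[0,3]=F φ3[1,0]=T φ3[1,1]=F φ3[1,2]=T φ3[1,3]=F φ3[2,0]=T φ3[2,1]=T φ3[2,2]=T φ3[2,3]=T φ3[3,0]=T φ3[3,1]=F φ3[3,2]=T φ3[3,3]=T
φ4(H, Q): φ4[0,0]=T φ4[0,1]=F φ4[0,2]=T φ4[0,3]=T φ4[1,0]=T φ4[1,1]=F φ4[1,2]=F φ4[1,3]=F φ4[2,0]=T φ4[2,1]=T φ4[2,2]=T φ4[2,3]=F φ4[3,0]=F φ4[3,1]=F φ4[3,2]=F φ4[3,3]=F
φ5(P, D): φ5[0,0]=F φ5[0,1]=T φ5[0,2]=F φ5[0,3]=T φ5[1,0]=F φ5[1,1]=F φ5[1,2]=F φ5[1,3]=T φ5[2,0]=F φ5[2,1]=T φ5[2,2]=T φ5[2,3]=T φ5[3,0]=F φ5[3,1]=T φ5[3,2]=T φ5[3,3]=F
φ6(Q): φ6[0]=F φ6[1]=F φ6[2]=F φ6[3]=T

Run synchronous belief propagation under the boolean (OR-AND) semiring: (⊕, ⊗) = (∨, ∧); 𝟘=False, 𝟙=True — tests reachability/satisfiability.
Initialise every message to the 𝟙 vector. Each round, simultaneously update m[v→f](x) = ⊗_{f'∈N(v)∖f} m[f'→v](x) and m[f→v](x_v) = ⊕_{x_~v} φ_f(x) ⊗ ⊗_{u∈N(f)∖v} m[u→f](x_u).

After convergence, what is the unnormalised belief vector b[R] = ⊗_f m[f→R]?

init: all messages = 𝟙 over 4 values
r1 m[φ0→N] = [T, T, T, T]
r1 m[φ0→D] = [T, T, T, T]
r1 m[φ1→D] = [T, T, T, T]
r1 m[φ1→H] = [T, T, T, T]
r1 m[φ2→R] = [T, T, F, T]
r1 m[φ2→H] = [T, T, T, T]
r1 m[φ3→N] = [T, T, T, T]
r1 m[φ3→B] = [T, T, T, T]
r1 m[φ4→H] = [T, T, T, F]
r1 m[φ4→Q] = [T, T, T, T]
r1 m[φ5→P] = [T, T, T, T]
r1 m[φ5→D] = [F, T, T, T]
r1 m[φ6→Q] = [F, F, F, T]
r1 m[N→φ0] = [T, T, T, T]
r1 m[N→φ3] = [T, T, T, T]
r1 m[B→φ3] = [T, T, T, T]
r1 m[R→φ2] = [T, T, T, T]
r1 m[P→φ5] = [T, T, T, T]
r1 m[D→φ0] = [T, T, T, T]
r1 m[D→φ1] = [T, T, T, T]
r1 m[D→φ5] = [T, T, T, T]
r1 m[H→φ1] = [T, T, T, T]
r1 m[H→φ2] = [T, T, T, T]
r1 m[H→φ4] = [T, T, T, T]
r1 m[Q→φ4] = [T, T, T, T]
r1 m[Q→φ6] = [T, T, T, T]
r2 m[φ0→N] = [T, T, T, T]
r2 m[φ0→D] = [T, T, T, T]
r2 m[φ1→D] = [T, T, T, T]
r2 m[φ1→H] = [T, T, T, T]
r2 m[φ2→R] = [T, T, F, T]
r2 m[φ2→H] = [T, T, T, T]
r2 m[φ3→N] = [T, T, T, T]
r2 m[φ3→B] = [T, T, T, T]
r2 m[φ4→H] = [T, T, T, F]
r2 m[φ4→Q] = [T, T, T, T]
r2 m[φ5→P] = [T, T, T, T]
r2 m[φ5→D] = [F, T, T, T]
r2 m[φ6→Q] = [F, F, F, T]
r2 m[N→φ0] = [T, T, T, T]
r2 m[N→φ3] = [T, T, T, T]
r2 m[B→φ3] = [T, T, T, T]
r2 m[R→φ2] = [T, T, T, T]
r2 m[P→φ5] = [T, T, T, T]
r2 m[D→φ0] = [F, T, T, T]
r2 m[D→φ1] = [F, T, T, T]
r2 m[D→φ5] = [T, T, T, T]
r2 m[H→φ1] = [T, T, T, F]
r2 m[H→φ2] = [T, T, T, F]
r2 m[H→φ4] = [T, T, T, T]
r2 m[Q→φ4] = [F, F, F, T]
r2 m[Q→φ6] = [T, T, T, T]
r3 m[φ0→N] = [T, T, T, T]
r3 m[φ0→D] = [T, T, T, T]
r3 m[φ1→D] = [T, T, T, T]
r3 m[φ1→H] = [T, T, T, T]
r3 m[φ2→R] = [T, T, F, T]
r3 m[φ2→H] = [T, T, T, T]
r3 m[φ3→N] = [T, T, T, T]
r3 m[φ3→B] = [T, T, T, T]
r3 m[φ4→H] = [T, F, F, F]
r3 m[φ4→Q] = [T, T, T, T]
r3 m[φ5→P] = [T, T, T, T]
r3 m[φ5→D] = [F, T, T, T]
r3 m[φ6→Q] = [F, F, F, T]
r3 m[N→φ0] = [T, T, T, T]
r3 m[N→φ3] = [T, T, T, T]
r3 m[B→φ3] = [T, T, T, T]
r3 m[R→φ2] = [T, T, T, T]
r3 m[P→φ5] = [T, T, T, T]
r3 m[D→φ0] = [F, T, T, T]
r3 m[D→φ1] = [F, T, T, T]
r3 m[D→φ5] = [T, T, T, T]
r3 m[H→φ1] = [T, T, T, F]
r3 m[H→φ2] = [T, T, T, F]
r3 m[H→φ4] = [T, T, T, T]
r3 m[Q→φ4] = [F, F, F, T]
r3 m[Q→φ6] = [T, T, T, T]
r4 m[φ0→N] = [T, T, T, T]
r4 m[φ0→D] = [T, T, T, T]
r4 m[φ1→D] = [T, T, T, T]
r4 m[φ1→H] = [T, T, T, T]
r4 m[φ2→R] = [T, T, F, T]
r4 m[φ2→H] = [T, T, T, T]
r4 m[φ3→N] = [T, T, T, T]
r4 m[φ3→B] = [T, T, T, T]
r4 m[φ4→H] = [T, F, F, F]
r4 m[φ4→Q] = [T, T, T, T]
r4 m[φ5→P] = [T, T, T, T]
r4 m[φ5→D] = [F, T, T, T]
r4 m[φ6→Q] = [F, F, F, T]
r4 m[N→φ0] = [T, T, T, T]
r4 m[N→φ3] = [T, T, T, T]
r4 m[B→φ3] = [T, T, T, T]
r4 m[R→φ2] = [T, T, T, T]
r4 m[P→φ5] = [T, T, T, T]
r4 m[D→φ0] = [F, T, T, T]
r4 m[D→φ1] = [F, T, T, T]
r4 m[D→φ5] = [T, T, T, T]
r4 m[H→φ1] = [T, F, F, F]
r4 m[H→φ2] = [T, F, F, F]
r4 m[H→φ4] = [T, T, T, T]
r4 m[Q→φ4] = [F, F, F, T]
r4 m[Q→φ6] = [T, T, T, T]
r5 m[φ0→N] = [T, T, T, T]
r5 m[φ0→D] = [T, T, T, T]
r5 m[φ1→D] = [T, F, T, T]
r5 m[φ1→H] = [T, T, T, T]
r5 m[φ2→R] = [T, T, F, F]
r5 m[φ2→H] = [T, T, T, T]
r5 m[φ3→N] = [T, T, T, T]
r5 m[φ3→B] = [T, T, T, T]
r5 m[φ4→H] = [T, F, F, F]
r5 m[φ4→Q] = [T, T, T, T]
r5 m[φ5→P] = [T, T, T, T]
r5 m[φ5→D] = [F, T, T, T]
r5 m[φ6→Q] = [F, F, F, T]
r5 m[N→φ0] = [T, T, T, T]
r5 m[N→φ3] = [T, T, T, T]
r5 m[B→φ3] = [T, T, T, T]
r5 m[R→φ2] = [T, T, T, T]
r5 m[P→φ5] = [T, T, T, T]
r5 m[D→φ0] = [F, T, T, T]
r5 m[D→φ1] = [F, T, T, T]
r5 m[D→φ5] = [T, T, T, T]
r5 m[H→φ1] = [T, F, F, F]
r5 m[H→φ2] = [T, F, F, F]
r5 m[H→φ4] = [T, T, T, T]
r5 m[Q→φ4] = [F, F, F, T]
r5 m[Q→φ6] = [T, T, T, T]
r6 m[φ0→N] = [T, T, T, T]
r6 m[φ0→D] = [T, T, T, T]
r6 m[φ1→D] = [T, F, T, T]
r6 m[φ1→H] = [T, T, T, T]
r6 m[φ2→R] = [T, T, F, F]
r6 m[φ2→H] = [T, T, T, T]
r6 m[φ3→N] = [T, T, T, T]
r6 m[φ3→B] = [T, T, T, T]
r6 m[φ4→H] = [T, F, F, F]
r6 m[φ4→Q] = [T, T, T, T]
r6 m[φ5→P] = [T, T, T, T]
r6 m[φ5→D] = [F, T, T, T]
r6 m[φ6→Q] = [F, F, F, T]
r6 m[N→φ0] = [T, T, T, T]
r6 m[N→φ3] = [T, T, T, T]
r6 m[B→φ3] = [T, T, T, T]
r6 m[R→φ2] = [T, T, T, T]
r6 m[P→φ5] = [T, T, T, T]
r6 m[D→φ0] = [F, F, T, T]
r6 m[D→φ1] = [F, T, T, T]
r6 m[D→φ5] = [T, F, T, T]
r6 m[H→φ1] = [T, F, F, F]
r6 m[H→φ2] = [T, F, F, F]
r6 m[H→φ4] = [T, T, T, T]
r6 m[Q→φ4] = [F, F, F, T]
r6 m[Q→φ6] = [T, T, T, T]
r7 m[φ0→N] = [T, T, T, T]
r7 m[φ0→D] = [T, T, T, T]
r7 m[φ1→D] = [T, F, T, T]
r7 m[φ1→H] = [T, T, T, T]
r7 m[φ2→R] = [T, T, F, F]
r7 m[φ2→H] = [T, T, T, T]
r7 m[φ3→N] = [T, T, T, T]
r7 m[φ3→B] = [T, T, T, T]
r7 m[φ4→H] = [T, F, F, F]
r7 m[φ4→Q] = [T, T, T, T]
r7 m[φ5→P] = [T, T, T, T]
r7 m[φ5→D] = [F, T, T, T]
r7 m[φ6→Q] = [F, F, F, T]
r7 m[N→φ0] = [T, T, T, T]
r7 m[N→φ3] = [T, T, T, T]
r7 m[B→φ3] = [T, T, T, T]
r7 m[R→φ2] = [T, T, T, T]
r7 m[P→φ5] = [T, T, T, T]
r7 m[D→φ0] = [F, F, T, T]
r7 m[D→φ1] = [F, T, T, T]
r7 m[D→φ5] = [T, F, T, T]
r7 m[H→φ1] = [T, F, F, F]
r7 m[H→φ2] = [T, F, F, F]
r7 m[H→φ4] = [T, T, T, T]
r7 m[Q→φ4] = [F, F, F, T]
r7 m[Q→φ6] = [T, T, T, T]
fixed point reached at round 7
b[R] = ⊗ incoming = [T, T, F, F]

b[R] = [T, T, F, F]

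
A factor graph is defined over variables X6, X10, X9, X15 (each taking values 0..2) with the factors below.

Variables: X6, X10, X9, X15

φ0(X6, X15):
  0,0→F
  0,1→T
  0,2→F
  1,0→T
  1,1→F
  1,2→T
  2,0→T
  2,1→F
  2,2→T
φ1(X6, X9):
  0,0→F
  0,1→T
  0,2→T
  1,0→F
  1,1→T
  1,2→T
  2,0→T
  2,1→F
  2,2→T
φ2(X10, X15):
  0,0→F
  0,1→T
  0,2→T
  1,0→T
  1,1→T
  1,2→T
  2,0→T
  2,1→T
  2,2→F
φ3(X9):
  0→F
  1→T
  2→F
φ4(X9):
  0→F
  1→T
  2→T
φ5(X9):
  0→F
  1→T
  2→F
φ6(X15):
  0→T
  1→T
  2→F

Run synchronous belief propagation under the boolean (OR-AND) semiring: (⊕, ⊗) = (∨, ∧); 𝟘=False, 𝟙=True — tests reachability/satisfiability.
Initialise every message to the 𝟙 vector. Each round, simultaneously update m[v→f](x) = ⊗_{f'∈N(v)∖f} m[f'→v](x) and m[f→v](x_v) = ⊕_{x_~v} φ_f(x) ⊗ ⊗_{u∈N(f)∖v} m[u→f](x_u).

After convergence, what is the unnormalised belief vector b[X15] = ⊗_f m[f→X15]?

init: all messages = 𝟙 over 3 values
r1 m[φ0→X6] = [T, T, T]
r1 m[φ0→X15] = [T, T, T]
r1 m[φ1→X6] = [T, T, T]
r1 m[φ1→X9] = [T, T, T]
r1 m[φ2→X10] = [T, T, T]
r1 m[φ2→X15] = [T, T, T]
r1 m[φ3→X9] = [F, T, F]
r1 m[φ4→X9] = [F, T, T]
r1 m[φ5→X9] = [F, T, F]
r1 m[φ6→X15] = [T, T, F]
r1 m[X6→φ0] = [T, T, T]
r1 m[X6→φ1] = [T, T, T]
r1 m[X10→φ2] = [T, T, T]
r1 m[X9→φ1] = [T, T, T]
r1 m[X9→φ3] = [T, T, T]
r1 m[X9→φ4] = [T, T, T]
r1 m[X9→φ5] = [T, T, T]
r1 m[X15→φ0] = [T, T, T]
r1 m[X15→φ2] = [T, T, T]
r1 m[X15→φ6] = [T, T, T]
r2 m[φ0→X6] = [T, T, T]
r2 m[φ0→X15] = [T, T, T]
r2 m[φ1→X6] = [T, T, T]
r2 m[φ1→X9] = [T, T, T]
r2 m[φ2→X10] = [T, T, T]
r2 m[φ2→X15] = [T, T, T]
r2 m[φ3→X9] = [F, T, F]
r2 m[φ4→X9] = [F, T, T]
r2 m[φ5→X9] = [F, T, F]
r2 m[φ6→X15] = [T, T, F]
r2 m[X6→φ0] = [T, T, T]
r2 m[X6→φ1] = [T, T, T]
r2 m[X10→φ2] = [T, T, T]
r2 m[X9→φ1] = [F, T, F]
r2 m[X9→φ3] = [F, T, F]
r2 m[X9→φ4] = [F, T, F]
r2 m[X9→φ5] = [F, T, F]
r2 m[X15→φ0] = [T, T, F]
r2 m[X15→φ2] = [T, T, F]
r2 m[X15→φ6] = [T, T, T]
r3 m[φ0→X6] = [T, T, T]
r3 m[φ0→X15] = [T, T, T]
r3 m[φ1→X6] = [T, T, F]
r3 m[φ1→X9] = [T, T, T]
r3 m[φ2→X10] = [T, T, T]
r3 m[φ2→X15] = [T, T, T]
r3 m[φ3→X9] = [F, T, F]
r3 m[φ4→X9] = [F, T, T]
r3 m[φ5→X9] = [F, T, F]
r3 m[φ6→X15] = [T, T, F]
r3 m[X6→φ0] = [T, T, T]
r3 m[X6→φ1] = [T, T, T]
r3 m[X10→φ2] = [T, T, T]
r3 m[X9→φ1] = [F, T, F]
r3 m[X9→φ3] = [F, T, F]
r3 m[X9→φ4] = [F, T, F]
r3 m[X9→φ5] = [F, T, F]
r3 m[X15→φ0] = [T, T, F]
r3 m[X15→φ2] = [T, T, F]
r3 m[X15→φ6] = [T, T, T]
r4 m[φ0→X6] = [T, T, T]
r4 m[φ0→X15] = [T, T, T]
r4 m[φ1→X6] = [T, T, F]
r4 m[φ1→X9] = [T, T, T]
r4 m[φ2→X10] = [T, T, T]
r4 m[φ2→X15] = [T, T, T]
r4 m[φ3→X9] = [F, T, F]
r4 m[φ4→X9] = [F, T, T]
r4 m[φ5→X9] = [F, T, F]
r4 m[φ6→X15] = [T, T, F]
r4 m[X6→φ0] = [T, T, F]
r4 m[X6→φ1] = [T, T, T]
r4 m[X10→φ2] = [T, T, T]
r4 m[X9→φ1] = [F, T, F]
r4 m[X9→φ3] = [F, T, F]
r4 m[X9→φ4] = [F, T, F]
r4 m[X9→φ5] = [F, T, F]
r4 m[X15→φ0] = [T, T, F]
r4 m[X15→φ2] = [T, T, F]
r4 m[X15→φ6] = [T, T, T]
r5 m[φ0→X6] = [T, T, T]
r5 m[φ0→X15] = [T, T, T]
r5 m[φ1→X6] = [T, T, F]
r5 m[φ1→X9] = [T, T, T]
r5 m[φ2→X10] = [T, T, T]
r5 m[φ2→X15] = [T, T, T]
r5 m[φ3→X9] = [F, T, F]
r5 m[φ4→X9] = [F, T, T]
r5 m[φ5→X9] = [F, T, F]
r5 m[φ6→X15] = [T, T, F]
r5 m[X6→φ0] = [T, T, F]
r5 m[X6→φ1] = [T, T, T]
r5 m[X10→φ2] = [T, T, T]
r5 m[X9→φ1] = [F, T, F]
r5 m[X9→φ3] = [F, T, F]
r5 m[X9→φ4] = [F, T, F]
r5 m[X9→φ5] = [F, T, F]
r5 m[X15→φ0] = [T, T, F]
r5 m[X15→φ2] = [T, T, F]
r5 m[X15→φ6] = [T, T, T]
fixed point reached at round 5
b[X15] = ⊗ incoming = [T, T, F]

b[X15] = [T, T, F]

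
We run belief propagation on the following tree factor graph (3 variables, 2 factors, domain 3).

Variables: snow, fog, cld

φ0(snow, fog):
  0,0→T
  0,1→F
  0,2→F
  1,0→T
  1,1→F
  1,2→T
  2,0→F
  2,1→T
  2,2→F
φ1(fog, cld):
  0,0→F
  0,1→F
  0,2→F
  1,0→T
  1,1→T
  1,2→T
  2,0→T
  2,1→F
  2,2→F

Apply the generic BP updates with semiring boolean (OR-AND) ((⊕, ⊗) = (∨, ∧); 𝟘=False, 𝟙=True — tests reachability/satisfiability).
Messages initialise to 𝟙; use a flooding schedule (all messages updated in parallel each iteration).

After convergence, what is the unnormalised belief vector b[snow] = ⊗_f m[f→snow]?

init: all messages = 𝟙 over 3 values
r1 m[φ0→snow] = [T, T, T]
r1 m[φ0→fog] = [T, T, T]
r1 m[φ1→fog] = [F, T, T]
r1 m[φ1→cld] = [T, T, T]
r1 m[snow→φ0] = [T, T, T]
r1 m[fog→φ0] = [T, T, T]
r1 m[fog→φ1] = [T, T, T]
r1 m[cld→φ1] = [T, T, T]
r2 m[φ0→snow] = [T, T, T]
r2 m[φ0→fog] = [T, T, T]
r2 m[φ1→fog] = [F, T, T]
r2 m[φ1→cld] = [T, T, T]
r2 m[snow→φ0] = [T, T, T]
r2 m[fog→φ0] = [F, T, T]
r2 m[fog→φ1] = [T, T, T]
r2 m[cld→φ1] = [T, T, T]
r3 m[φ0→snow] = [F, T, T]
r3 m[φ0→fog] = [T, T, T]
r3 m[φ1→fog] = [F, T, T]
r3 m[φ1→cld] = [T, T, T]
r3 m[snow→φ0] = [T, T, T]
r3 m[fog→φ0] = [F, T, T]
r3 m[fog→φ1] = [T, T, T]
r3 m[cld→φ1] = [T, T, T]
r4 m[φ0→snow] = [F, T, T]
r4 m[φ0→fog] = [T, T, T]
r4 m[φ1→fog] = [F, T, T]
r4 m[φ1→cld] = [T, T, T]
r4 m[snow→φ0] = [T, T, T]
r4 m[fog→φ0] = [F, T, T]
r4 m[fog→φ1] = [T, T, T]
r4 m[cld→φ1] = [T, T, T]
fixed point reached at round 4
b[snow] = ⊗ incoming = [F, T, T]

b[snow] = [F, T, T]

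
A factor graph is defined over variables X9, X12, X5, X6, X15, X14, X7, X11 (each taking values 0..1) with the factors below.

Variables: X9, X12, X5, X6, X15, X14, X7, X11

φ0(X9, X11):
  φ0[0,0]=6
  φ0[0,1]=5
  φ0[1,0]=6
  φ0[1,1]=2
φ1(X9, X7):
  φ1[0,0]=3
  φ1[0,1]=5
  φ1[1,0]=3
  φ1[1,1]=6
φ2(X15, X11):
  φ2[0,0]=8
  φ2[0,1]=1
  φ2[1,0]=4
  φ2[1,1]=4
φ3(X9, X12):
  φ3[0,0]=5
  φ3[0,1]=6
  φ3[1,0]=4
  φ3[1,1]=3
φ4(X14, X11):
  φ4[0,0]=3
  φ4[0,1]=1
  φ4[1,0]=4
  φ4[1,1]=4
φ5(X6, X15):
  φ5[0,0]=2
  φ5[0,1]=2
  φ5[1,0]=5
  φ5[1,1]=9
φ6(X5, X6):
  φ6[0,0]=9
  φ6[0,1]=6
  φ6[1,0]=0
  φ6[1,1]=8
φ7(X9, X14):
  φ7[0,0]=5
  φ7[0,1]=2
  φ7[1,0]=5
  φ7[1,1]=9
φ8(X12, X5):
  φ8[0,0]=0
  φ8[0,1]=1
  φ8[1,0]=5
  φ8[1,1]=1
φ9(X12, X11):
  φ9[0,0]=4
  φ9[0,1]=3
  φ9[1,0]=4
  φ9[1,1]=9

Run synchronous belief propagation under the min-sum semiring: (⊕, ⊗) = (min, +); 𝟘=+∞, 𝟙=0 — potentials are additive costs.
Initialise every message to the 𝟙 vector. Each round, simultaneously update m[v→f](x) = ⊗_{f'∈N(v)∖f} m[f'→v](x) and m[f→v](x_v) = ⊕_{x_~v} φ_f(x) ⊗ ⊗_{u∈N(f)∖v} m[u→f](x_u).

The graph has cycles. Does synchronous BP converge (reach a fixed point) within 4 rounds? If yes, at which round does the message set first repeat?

init: all messages = 𝟙 over 2 values
r1 m[φ0→X9] = [5, 2]
r1 m[φ0→X11] = [6, 2]
r1 m[φ1→X9] = [3, 3]
r1 m[φ1→X7] = [3, 5]
r1 m[φ2→X15] = [1, 4]
r1 m[φ2→X11] = [4, 1]
r1 m[φ3→X9] = [5, 3]
r1 m[φ3→X12] = [4, 3]
r1 m[φ4→X14] = [1, 4]
r1 m[φ4→X11] = [3, 1]
r1 m[φ5→X6] = [2, 5]
r1 m[φ5→X15] = [2, 2]
r1 m[φ6→X5] = [6, 0]
r1 m[φ6→X6] = [0, 6]
r1 m[φ7→X9] = [2, 5]
r1 m[φ7→X14] = [5, 2]
r1 m[φ8→X12] = [0, 1]
r1 m[φ8→X5] = [0, 1]
r1 m[φ9→X12] = [3, 4]
r1 m[φ9→X11] = [4, 3]
r1 m[X9→φ0] = [0, 0]
r1 m[X9→φ1] = [0, 0]
r1 m[X9→φ3] = [0, 0]
r1 m[X9→φ7] = [0, 0]
r1 m[X12→φ3] = [0, 0]
r1 m[X12→φ8] = [0, 0]
r1 m[X12→φ9] = [0, 0]
r1 m[X5→φ6] = [0, 0]
r1 m[X5→φ8] = [0, 0]
r1 m[X6→φ5] = [0, 0]
r1 m[X6→φ6] = [0, 0]
r1 m[X15→φ2] = [0, 0]
r1 m[X15→φ5] = [0, 0]
r1 m[X14→φ4] = [0, 0]
r1 m[X14→φ7] = [0, 0]
r1 m[X7→φ1] = [0, 0]
r1 m[X11→φ0] = [0, 0]
r1 m[X11→φ2] = [0, 0]
r1 m[X11→φ4] = [0, 0]
r1 m[X11→φ9] = [0, 0]
r2 m[φ0→X9] = [5, 2]
r2 m[φ0→X11] = [6, 2]
r2 m[φ1→X9] = [3, 3]
r2 m[φ1→X7] = [3, 5]
r2 m[φ2→X15] = [1, 4]
r2 m[φ2→X11] = [4, 1]
r2 m[φ3→X9] = [5, 3]
r2 m[φ3→X12] = [4, 3]
r2 m[φ4→X14] = [1, 4]
r2 m[φ4→X11] = [3, 1]
r2 m[φ5→X6] = [2, 5]
r2 m[φ5→X15] = [2, 2]
r2 m[φ6→X5] = [6, 0]
r2 m[φ6→X6] = [0, 6]
r2 m[φ7→X9] = [2, 5]
r2 m[φ7→X14] = [5, 2]
r2 m[φ8→X12] = [0, 1]
r2 m[φ8→X5] = [0, 1]
r2 m[φ9→X12] = [3, 4]
r2 m[φ9→X11] = [4, 3]
r2 m[X9→φ0] = [10, 11]
r2 m[X9→φ1] = [12, 10]
r2 m[X9→φ3] = [10, 10]
r2 m[X9→φ7] = [13, 8]
r2 m[X12→φ3] = [3, 5]
r2 m[X12→φ8] = [7, 7]
r2 m[X12→φ9] = [4, 4]
r2 m[X5→φ6] = [0, 1]
r2 m[X5→φ8] = [6, 0]
r2 m[X6→φ5] = [0, 6]
r2 m[X6→φ6] = [2, 5]
r2 m[X15→φ2] = [2, 2]
r2 m[X15→φ5] = [1, 4]
r2 m[X14→φ4] = [5, 2]
r2 m[X14→φ7] = [1, 4]
r2 m[X7→φ1] = [0, 0]
r2 m[X11→φ0] = [11, 5]
r2 m[X11→φ2] = [13, 6]
r2 m[X11→φ4] = [14, 6]
r2 m[X11→φ9] = [13, 4]
r3 m[φ0→X9] = [10, 7]
r3 m[φ0→X11] = [16, 13]
r3 m[φ1→X9] = [3, 3]
r3 m[φ1→X7] = [13, 16]
r3 m[φ2→X15] = [7, 10]
r3 m[φ2→X11] = [6, 3]
r3 m[φ3→X9] = [8, 7]
r3 m[φ3→X12] = [14, 13]
r3 m[φ4→X14] = [7, 10]
r3 m[φ4→X11] = [6, 6]
r3 m[φ5→X6] = [3, 6]
r3 m[φ5→X15] = [2, 2]
r3 m[φ6→X5] = [11, 2]
r3 m[φ6→X6] = [1, 6]
r3 m[φ7→X9] = [6, 6]
r3 m[φ7→X14] = [13, 15]
r3 m[φ8→X12] = [1, 1]
r3 m[φ8→X5] = [7, 8]
r3 m[φ9→X12] = [7, 13]
r3 m[φ9→X11] = [8, 7]
r3 m[X9→φ0] = [10, 11]
r3 m[X9→φ1] = [12, 10]
r3 m[X9→φ3] = [10, 10]
r3 m[X9→φ7] = [13, 8]
r3 m[X12→φ3] = [3, 5]
r3 m[X12→φ8] = [7, 7]
r3 m[X12→φ9] = [4, 4]
r3 m[X5→φ6] = [0, 1]
r3 m[X5→φ8] = [6, 0]
r3 m[X6→φ5] = [0, 6]
r3 m[X6→φ6] = [2, 5]
r3 m[X15→φ2] = [2, 2]
r3 m[X15→φ5] = [1, 4]
r3 m[X14→φ4] = [5, 2]
r3 m[X14→φ7] = [1, 4]
r3 m[X7→φ1] = [0, 0]
r3 m[X11→φ0] = [11, 5]
r3 m[X11→φ2] = [13, 6]
r3 m[X11→φ4] = [14, 6]
r3 m[X11→φ9] = [13, 4]
r4 m[φ0→X9] = [10, 7]
r4 m[φ0→X11] = [16, 13]
r4 m[φ1→X9] = [3, 3]
r4 m[φ1→X7] = [13, 16]
r4 m[φ2→X15] = [7, 10]
r4 m[φ2→X11] = [6, 3]
r4 m[φ3→X9] = [8, 7]
r4 m[φ3→X12] = [14, 13]
r4 m[φ4→X14] = [7, 10]
r4 m[φ4→X11] = [6, 6]
r4 m[φ5→X6] = [3, 6]
r4 m[φ5→X15] = [2, 2]
r4 m[φ6→X5] = [11, 2]
r4 m[φ6→X6] = [1, 6]
r4 m[φ7→X9] = [6, 6]
r4 m[φ7→X14] = [13, 15]
r4 m[φ8→X12] = [1, 1]
r4 m[φ8→X5] = [7, 8]
r4 m[φ9→X12] = [7, 13]
r4 m[φ9→X11] = [8, 7]
r4 m[X9→φ0] = [17, 16]
r4 m[X9→φ1] = [24, 20]
r4 m[X9→φ3] = [19, 16]
r4 m[X9→φ7] = [21, 17]
r4 m[X12→φ3] = [8, 14]
r4 m[X12→φ8] = [21, 26]
r4 m[X12→φ9] = [15, 14]
r4 m[X5→φ6] = [7, 8]
r4 m[X5→φ8] = [11, 2]
r4 m[X6→φ5] = [1, 6]
r4 m[X6→φ6] = [3, 6]
r4 m[X15→φ2] = [2, 2]
r4 m[X15→φ5] = [7, 10]
r4 m[X14→φ4] = [13, 15]
r4 m[X14→φ7] = [7, 10]
r4 m[X7→φ1] = [0, 0]
r4 m[X11→φ0] = [20, 16]
r4 m[X11→φ2] = [30, 26]
r4 m[X11→φ4] = [30, 23]
r4 m[X11→φ9] = [28, 22]
no fixed point within 4 rounds

NOT CONVERGED within 4 rounds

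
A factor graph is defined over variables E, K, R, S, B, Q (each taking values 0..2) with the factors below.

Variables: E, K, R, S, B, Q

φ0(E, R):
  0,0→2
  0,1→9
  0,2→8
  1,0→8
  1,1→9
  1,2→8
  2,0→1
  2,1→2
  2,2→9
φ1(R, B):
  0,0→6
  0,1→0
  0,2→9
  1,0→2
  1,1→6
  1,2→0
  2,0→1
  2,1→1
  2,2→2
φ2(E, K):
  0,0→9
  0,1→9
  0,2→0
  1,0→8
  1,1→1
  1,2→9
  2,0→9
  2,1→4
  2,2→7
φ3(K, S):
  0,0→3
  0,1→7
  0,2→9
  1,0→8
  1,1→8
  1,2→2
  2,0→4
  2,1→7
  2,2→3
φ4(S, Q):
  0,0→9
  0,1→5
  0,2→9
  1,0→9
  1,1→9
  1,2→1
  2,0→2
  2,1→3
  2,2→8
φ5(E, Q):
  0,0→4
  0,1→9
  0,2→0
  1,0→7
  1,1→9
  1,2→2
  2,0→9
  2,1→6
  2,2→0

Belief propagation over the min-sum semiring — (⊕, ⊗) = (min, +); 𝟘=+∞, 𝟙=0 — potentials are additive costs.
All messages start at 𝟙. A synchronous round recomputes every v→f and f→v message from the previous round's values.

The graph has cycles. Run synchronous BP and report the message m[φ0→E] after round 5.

init: all messages = 𝟙 over 3 values
r1 m[φ0→E] = [2, 8, 1]
r1 m[φ0→R] = [1, 2, 8]
r1 m[φ1→R] = [0, 0, 1]
r1 m[φ1→B] = [1, 0, 0]
r1 m[φ2→E] = [0, 1, 4]
r1 m[φ2→K] = [8, 1, 0]
r1 m[φ3→K] = [3, 2, 3]
r1 m[φ3→S] = [3, 7, 2]
r1 m[φ4→S] = [5, 1, 2]
r1 m[φ4→Q] = [2, 3, 1]
r1 m[φ5→E] = [0, 2, 0]
r1 m[φ5→Q] = [4, 6, 0]
r1 m[E→φ0] = [0, 0, 0]
r1 m[E→φ2] = [0, 0, 0]
r1 m[E→φ5] = [0, 0, 0]
r1 m[K→φ2] = [0, 0, 0]
r1 m[K→φ3] = [0, 0, 0]
r1 m[R→φ0] = [0, 0, 0]
r1 m[R→φ1] = [0, 0, 0]
r1 m[S→φ3] = [0, 0, 0]
r1 m[S→φ4] = [0, 0, 0]
r1 m[B→φ1] = [0, 0, 0]
r1 m[Q→φ4] = [0, 0, 0]
r1 m[Q→φ5] = [0, 0, 0]
r2 m[φ0→E] = [2, 8, 1]
r2 m[φ0→R] = [1, 2, 8]
r2 m[φ1→R] = [0, 0, 1]
r2 m[φ1→B] = [1, 0, 0]
r2 m[φ2→E] = [0, 1, 4]
r2 m[φ2→K] = [8, 1, 0]
r2 m[φ3→K] = [3, 2, 3]
r2 m[φ3→S] = [3, 7, 2]
r2 m[φ4→S] = [5, 1, 2]
r2 m[φ4→Q] = [2, 3, 1]
r2 m[φ5→E] = [0, 2, 0]
r2 m[φ5→Q] = [4, 6, 0]
r2 m[E→φ0] = [0, 3, 4]
r2 m[E→φ2] = [2, 10, 1]
r2 m[E→φ5] = [2, 9, 5]
r2 m[K→φ2] = [3, 2, 3]
r2 m[K→φ3] = [8, 1, 0]
r2 m[R→φ0] = [0, 0, 1]
r2 m[R→φ1] = [1, 2, 8]
r2 m[S→φ3] = [5, 1, 2]
r2 m[S→φ4] = [3, 7, 2]
r2 m[B→φ1] = [0, 0, 0]
r2 m[Q→φ4] = [4, 6, 0]
r2 m[Q→φ5] = [2, 3, 1]
r3 m[φ0→E] = [2, 8, 1]
r3 m[φ0→R] = [2, 6, 8]
r3 m[φ1→R] = [0, 0, 1]
r3 m[φ1→B] = [4, 1, 2]
r3 m[φ2→E] = [3, 3, 6]
r3 m[φ2→K] = [10, 5, 2]
r3 m[φ3→K] = [8, 4, 5]
r3 m[φ3→S] = [4, 7, 3]
r3 m[φ4→S] = [9, 1, 6]
r3 m[φ4→Q] = [4, 5, 8]
r3 m[φ5→E] = [1, 3, 1]
r3 m[φ5→Q] = [6, 11, 2]
r3 m[E→φ0] = [0, 3, 4]
r3 m[E→φ2] = [2, 10, 1]
r3 m[E→φ5] = [2, 9, 5]
r3 m[K→φ2] = [3, 2, 3]
r3 m[K→φ3] = [8, 1, 0]
r3 m[R→φ0] = [0, 0, 1]
r3 m[R→φ1] = [1, 2, 8]
r3 m[S→φ3] = [5, 1, 2]
r3 m[S→φ4] = [3, 7, 2]
r3 m[B→φ1] = [0, 0, 0]
r3 m[Q→φ4] = [4, 6, 0]
r3 m[Q→φ5] = [2, 3, 1]
r4 m[φ0→E] = [2, 8, 1]
r4 m[φ0→R] = [2, 6, 8]
r4 m[φ1→R] = [0, 0, 1]
r4 m[φ1→B] = [4, 1, 2]
r4 m[φ2→E] = [3, 3, 6]
r4 m[φ2→K] = [10, 5, 2]
r4 m[φ3→K] = [8, 4, 5]
r4 m[φ3→S] = [4, 7, 3]
r4 m[φ4→S] = [9, 1, 6]
r4 m[φ4→Q] = [4, 5, 8]
r4 m[φ5→E] = [1, 3, 1]
r4 m[φ5→Q] = [6, 11, 2]
r4 m[E→φ0] = [4, 6, 7]
r4 m[E→φ2] = [3, 11, 2]
r4 m[E→φ5] = [5, 11, 7]
r4 m[K→φ2] = [8, 4, 5]
r4 m[K→φ3] = [10, 5, 2]
r4 m[R→φ0] = [0, 0, 1]
r4 m[R→φ1] = [2, 6, 8]
r4 m[S→φ3] = [9, 1, 6]
r4 m[S→φ4] = [4, 7, 3]
r4 m[B→φ1] = [0, 0, 0]
r4 m[Q→φ4] = [6, 11, 2]
r4 m[Q→φ5] = [4, 5, 8]
r5 m[φ0→E] = [2, 8, 1]
r5 m[φ0→R] = [6, 9, 12]
r5 m[φ1→R] = [0, 0, 1]
r5 m[φ1→B] = [8, 2, 6]
r5 m[φ2→E] = [5, 5, 8]
r5 m[φ2→K] = [11, 6, 3]
r5 m[φ3→K] = [8, 8, 8]
r5 m[φ3→S] = [6, 9, 5]
r5 m[φ4→S] = [11, 3, 8]
r5 m[φ4→Q] = [5, 6, 8]
r5 m[φ5→E] = [8, 10, 8]
r5 m[φ5→Q] = [9, 13, 5]
r5 m[E→φ0] = [4, 6, 7]
r5 m[E→φ2] = [3, 11, 2]
r5 m[E→φ5] = [5, 11, 7]
r5 m[K→φ2] = [8, 4, 5]
r5 m[K→φ3] = [10, 5, 2]
r5 m[R→φ0] = [0, 0, 1]
r5 m[R→φ1] = [2, 6, 8]
r5 m[S→φ3] = [9, 1, 6]
r5 m[S→φ4] = [4, 7, 3]
r5 m[B→φ1] = [0, 0, 0]
r5 m[Q→φ4] = [6, 11, 2]
r5 m[Q→φ5] = [4, 5, 8]

message @ round 5 = [2, 8, 1]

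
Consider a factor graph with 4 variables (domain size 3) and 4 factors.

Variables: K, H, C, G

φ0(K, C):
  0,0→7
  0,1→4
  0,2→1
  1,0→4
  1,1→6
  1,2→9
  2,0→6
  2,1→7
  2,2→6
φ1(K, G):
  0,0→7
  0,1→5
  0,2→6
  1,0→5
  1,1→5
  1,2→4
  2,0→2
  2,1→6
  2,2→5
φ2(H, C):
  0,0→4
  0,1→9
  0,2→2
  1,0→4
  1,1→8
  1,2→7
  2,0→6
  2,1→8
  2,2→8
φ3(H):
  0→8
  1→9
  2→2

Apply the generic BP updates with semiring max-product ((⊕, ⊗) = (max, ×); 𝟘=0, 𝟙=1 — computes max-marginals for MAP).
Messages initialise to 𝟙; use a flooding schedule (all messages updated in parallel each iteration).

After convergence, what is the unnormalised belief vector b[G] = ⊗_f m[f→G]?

init: all messages = 𝟙 over 3 values
r1 m[φ0→K] = [7, 9, 7]
r1 m[φ0→C] = [7, 7, 9]
r1 m[φ1→K] = [7, 5, 6]
r1 m[φ1→G] = [7, 6, 6]
r1 m[φ2→H] = [9, 8, 8]
r1 m[φ2→C] = [6, 9, 8]
r1 m[φ3→H] = [8, 9, 2]
r1 m[K→φ0] = [1, 1, 1]
r1 m[K→φ1] = [1, 1, 1]
r1 m[H→φ2] = [1, 1, 1]
r1 m[H→φ3] = [1, 1, 1]
r1 m[C→φ0] = [1, 1, 1]
r1 m[C→φ2] = [1, 1, 1]
r1 m[G→φ1] = [1, 1, 1]
r2 m[φ0→K] = [7, 9, 7]
r2 m[φ0→C] = [7, 7, 9]
r2 m[φ1→K] = [7, 5, 6]
r2 m[φ1→G] = [7, 6, 6]
r2 m[φ2→H] = [9, 8, 8]
r2 m[φ2→C] = [6, 9, 8]
r2 m[φ3→H] = [8, 9, 2]
r2 m[K→φ0] = [7, 5, 6]
r2 m[K→φ1] = [7, 9, 7]
r2 m[H→φ2] = [8, 9, 2]
r2 m[H→φ3] = [9, 8, 8]
r2 m[C→φ0] = [6, 9, 8]
r2 m[C→φ2] = [7, 7, 9]
r2 m[G→φ1] = [1, 1, 1]
r3 m[φ0→K] = [42, 72, 63]
r3 m[φ0→C] = [49, 42, 45]
r3 m[φ1→K] = [7, 5, 6]
r3 m[φ1→G] = [49, 45, 42]
r3 m[φ2→H] = [63, 63, 72]
r3 m[φ2→C] = [36, 72, 63]
r3 m[φ3→H] = [8, 9, 2]
r3 m[K→φ0] = [7, 5, 6]
r3 m[K→φ1] = [7, 9, 7]
r3 m[H→φ2] = [8, 9, 2]
r3 m[H→φ3] = [9, 8, 8]
r3 m[C→φ0] = [6, 9, 8]
r3 m[C→φ2] = [7, 7, 9]
r3 m[G→φ1] = [1, 1, 1]
r4 m[φ0→K] = [42, 72, 63]
r4 m[φ0→C] = [49, 42, 45]
r4 m[φ1→K] = [7, 5, 6]
r4 m[φ1→G] = [49, 45, 42]
r4 m[φ2→H] = [63, 63, 72]
r4 m[φ2→C] = [36, 72, 63]
r4 m[φ3→H] = [8, 9, 2]
r4 m[K→φ0] = [7, 5, 6]
r4 m[K→φ1] = [42, 72, 63]
r4 m[H→φ2] = [8, 9, 2]
r4 m[H→φ3] = [63, 63, 72]
r4 m[C→φ0] = [36, 72, 63]
r4 m[C→φ2] = [49, 42, 45]
r4 m[G→φ1] = [1, 1, 1]
r5 m[φ0→K] = [288, 567, 504]
r5 m[φ0→C] = [49, 42, 45]
r5 m[φ1→K] = [7, 5, 6]
r5 m[φ1→G] = [360, 378, 315]
r5 m[φ2→H] = [378, 336, 360]
r5 m[φ2→C] = [36, 72, 63]
r5 m[φ3→H] = [8, 9, 2]
r5 m[K→φ0] = [7, 5, 6]
r5 m[K→φ1] = [42, 72, 63]
r5 m[H→φ2] = [8, 9, 2]
r5 m[H→φ3] = [63, 63, 72]
r5 m[C→φ0] = [36, 72, 63]
r5 m[C→φ2] = [49, 42, 45]
r5 m[G→φ1] = [1, 1, 1]
r6 m[φ0→K] = [288, 567, 504]
r6 m[φ0→C] = [49, 42, 45]
r6 m[φ1→K] = [7, 5, 6]
r6 m[φ1→G] = [360, 378, 315]
r6 m[φ2→H] = [378, 336, 360]
r6 m[φ2→C] = [36, 72, 63]
r6 m[φ3→H] = [8, 9, 2]
r6 m[K→φ0] = [7, 5, 6]
r6 m[K→φ1] = [288, 567, 504]
r6 m[H→φ2] = [8, 9, 2]
r6 m[H→φ3] = [378, 336, 360]
r6 m[C→φ0] = [36, 72, 63]
r6 m[C→φ2] = [49, 42, 45]
r6 m[G→φ1] = [1, 1, 1]
r7 m[φ0→K] = [288, 567, 504]
r7 m[φ0→C] = [49, 42, 45]
r7 m[φ1→K] = [7, 5, 6]
r7 m[φ1→G] = [2835, 3024, 2520]
r7 m[φ2→H] = [378, 336, 360]
r7 m[φ2→C] = [36, 72, 63]
r7 m[φ3→H] = [8, 9, 2]
r7 m[K→φ0] = [7, 5, 6]
r7 m[K→φ1] = [288, 567, 504]
r7 m[H→φ2] = [8, 9, 2]
r7 m[H→φ3] = [378, 336, 360]
r7 m[C→φ0] = [36, 72, 63]
r7 m[C→φ2] = [49, 42, 45]
r7 m[G→φ1] = [1, 1, 1]
r8 m[φ0→K] = [288, 567, 504]
r8 m[φ0→C] = [49, 42, 45]
r8 m[φ1→K] = [7, 5, 6]
r8 m[φ1→G] = [2835, 3024, 2520]
r8 m[φ2→H] = [378, 336, 360]
r8 m[φ2→C] = [36, 72, 63]
r8 m[φ3→H] = [8, 9, 2]
r8 m[K→φ0] = [7, 5, 6]
r8 m[K→φ1] = [288, 567, 504]
r8 m[H→φ2] = [8, 9, 2]
r8 m[H→φ3] = [378, 336, 360]
r8 m[C→φ0] = [36, 72, 63]
r8 m[C→φ2] = [49, 42, 45]
r8 m[G→φ1] = [1, 1, 1]
fixed point reached at round 8
b[G] = ⊗ incoming = [2835, 3024, 2520]

b[G] = [2835, 3024, 2520]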